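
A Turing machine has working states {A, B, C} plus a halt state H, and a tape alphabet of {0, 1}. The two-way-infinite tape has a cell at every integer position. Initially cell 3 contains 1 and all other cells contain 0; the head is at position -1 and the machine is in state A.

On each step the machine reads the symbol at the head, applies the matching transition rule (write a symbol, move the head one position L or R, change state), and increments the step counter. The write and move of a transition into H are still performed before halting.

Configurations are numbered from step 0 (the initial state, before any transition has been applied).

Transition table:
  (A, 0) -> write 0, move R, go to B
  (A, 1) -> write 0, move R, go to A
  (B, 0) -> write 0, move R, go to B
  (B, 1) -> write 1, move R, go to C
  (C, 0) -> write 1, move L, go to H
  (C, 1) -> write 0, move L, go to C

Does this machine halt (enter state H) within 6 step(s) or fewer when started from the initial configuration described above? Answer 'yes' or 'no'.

Answer: yes

Derivation:
Step 1: in state A at pos -1, read 0 -> (A,0)->write 0,move R,goto B. Now: state=B, head=0, tape[-2..4]=0000010 (head:   ^)
Step 2: in state B at pos 0, read 0 -> (B,0)->write 0,move R,goto B. Now: state=B, head=1, tape[-2..4]=0000010 (head:    ^)
Step 3: in state B at pos 1, read 0 -> (B,0)->write 0,move R,goto B. Now: state=B, head=2, tape[-2..4]=0000010 (head:     ^)
Step 4: in state B at pos 2, read 0 -> (B,0)->write 0,move R,goto B. Now: state=B, head=3, tape[-2..4]=0000010 (head:      ^)
Step 5: in state B at pos 3, read 1 -> (B,1)->write 1,move R,goto C. Now: state=C, head=4, tape[-2..5]=00000100 (head:       ^)
Step 6: in state C at pos 4, read 0 -> (C,0)->write 1,move L,goto H. Now: state=H, head=3, tape[-2..5]=00000110 (head:      ^)
State H reached at step 6; 6 <= 6 -> yes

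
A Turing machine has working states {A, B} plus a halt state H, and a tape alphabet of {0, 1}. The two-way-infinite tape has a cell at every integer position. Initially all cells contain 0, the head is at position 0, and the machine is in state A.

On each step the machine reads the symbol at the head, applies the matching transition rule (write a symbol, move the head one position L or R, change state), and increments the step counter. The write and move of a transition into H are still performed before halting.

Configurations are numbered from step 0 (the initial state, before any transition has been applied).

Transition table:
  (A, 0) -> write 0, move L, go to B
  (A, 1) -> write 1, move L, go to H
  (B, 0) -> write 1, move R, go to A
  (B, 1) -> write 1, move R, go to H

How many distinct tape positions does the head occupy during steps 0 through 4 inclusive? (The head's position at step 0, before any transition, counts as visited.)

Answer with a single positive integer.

Answer: 2

Derivation:
Step 1: in state A at pos 0, read 0 -> (A,0)->write 0,move L,goto B. Now: state=B, head=-1, tape[-2..1]=0000 (head:  ^)
Step 2: in state B at pos -1, read 0 -> (B,0)->write 1,move R,goto A. Now: state=A, head=0, tape[-2..1]=0100 (head:   ^)
Step 3: in state A at pos 0, read 0 -> (A,0)->write 0,move L,goto B. Now: state=B, head=-1, tape[-2..1]=0100 (head:  ^)
Step 4: in state B at pos -1, read 1 -> (B,1)->write 1,move R,goto H. Now: state=H, head=0, tape[-2..1]=0100 (head:   ^)
Head positions at steps 0..4: starting at 0, distinct positions visited = {-1, 0} -> 2 position(s)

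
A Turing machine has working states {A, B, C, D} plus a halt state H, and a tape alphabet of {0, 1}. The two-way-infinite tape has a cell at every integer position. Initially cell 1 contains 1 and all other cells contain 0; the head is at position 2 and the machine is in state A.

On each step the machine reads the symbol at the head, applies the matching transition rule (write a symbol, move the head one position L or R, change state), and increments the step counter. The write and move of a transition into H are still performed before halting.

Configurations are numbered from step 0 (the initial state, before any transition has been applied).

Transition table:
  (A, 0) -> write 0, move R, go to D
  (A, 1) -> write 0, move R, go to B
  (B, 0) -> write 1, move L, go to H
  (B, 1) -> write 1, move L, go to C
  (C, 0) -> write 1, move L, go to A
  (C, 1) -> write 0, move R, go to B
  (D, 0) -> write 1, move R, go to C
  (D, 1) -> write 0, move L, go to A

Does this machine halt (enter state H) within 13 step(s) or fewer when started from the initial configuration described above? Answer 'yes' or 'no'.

Answer: yes

Derivation:
Step 1: in state A at pos 2, read 0 -> (A,0)->write 0,move R,goto D. Now: state=D, head=3, tape[0..4]=01000 (head:    ^)
Step 2: in state D at pos 3, read 0 -> (D,0)->write 1,move R,goto C. Now: state=C, head=4, tape[0..5]=010100 (head:     ^)
Step 3: in state C at pos 4, read 0 -> (C,0)->write 1,move L,goto A. Now: state=A, head=3, tape[0..5]=010110 (head:    ^)
Step 4: in state A at pos 3, read 1 -> (A,1)->write 0,move R,goto B. Now: state=B, head=4, tape[0..5]=010010 (head:     ^)
Step 5: in state B at pos 4, read 1 -> (B,1)->write 1,move L,goto C. Now: state=C, head=3, tape[0..5]=010010 (head:    ^)
Step 6: in state C at pos 3, read 0 -> (C,0)->write 1,move L,goto A. Now: state=A, head=2, tape[0..5]=010110 (head:   ^)
Step 7: in state A at pos 2, read 0 -> (A,0)->write 0,move R,goto D. Now: state=D, head=3, tape[0..5]=010110 (head:    ^)
Step 8: in state D at pos 3, read 1 -> (D,1)->write 0,move L,goto A. Now: state=A, head=2, tape[0..5]=010010 (head:   ^)
Step 9: in state A at pos 2, read 0 -> (A,0)->write 0,move R,goto D. Now: state=D, head=3, tape[0..5]=010010 (head:    ^)
Step 10: in state D at pos 3, read 0 -> (D,0)->write 1,move R,goto C. Now: state=C, head=4, tape[0..5]=010110 (head:     ^)
Step 11: in state C at pos 4, read 1 -> (C,1)->write 0,move R,goto B. Now: state=B, head=5, tape[0..6]=0101000 (head:      ^)
Step 12: in state B at pos 5, read 0 -> (B,0)->write 1,move L,goto H. Now: state=H, head=4, tape[0..6]=0101010 (head:     ^)
State H reached at step 12; 12 <= 13 -> yes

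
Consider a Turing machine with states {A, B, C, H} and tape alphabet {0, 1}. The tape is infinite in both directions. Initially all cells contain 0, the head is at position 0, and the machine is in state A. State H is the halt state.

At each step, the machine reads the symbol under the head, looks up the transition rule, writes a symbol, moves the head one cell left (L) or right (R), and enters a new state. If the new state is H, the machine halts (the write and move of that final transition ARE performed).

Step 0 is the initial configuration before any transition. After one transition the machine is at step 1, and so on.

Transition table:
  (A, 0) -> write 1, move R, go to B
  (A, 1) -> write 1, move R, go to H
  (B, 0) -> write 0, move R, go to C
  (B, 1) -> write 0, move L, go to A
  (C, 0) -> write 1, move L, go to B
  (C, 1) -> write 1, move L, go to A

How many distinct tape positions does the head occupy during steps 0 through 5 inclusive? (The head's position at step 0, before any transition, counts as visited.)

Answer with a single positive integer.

Answer: 3

Derivation:
Step 1: in state A at pos 0, read 0 -> (A,0)->write 1,move R,goto B. Now: state=B, head=1, tape[-1..2]=0100 (head:   ^)
Step 2: in state B at pos 1, read 0 -> (B,0)->write 0,move R,goto C. Now: state=C, head=2, tape[-1..3]=01000 (head:    ^)
Step 3: in state C at pos 2, read 0 -> (C,0)->write 1,move L,goto B. Now: state=B, head=1, tape[-1..3]=01010 (head:   ^)
Step 4: in state B at pos 1, read 0 -> (B,0)->write 0,move R,goto C. Now: state=C, head=2, tape[-1..3]=01010 (head:    ^)
Step 5: in state C at pos 2, read 1 -> (C,1)->write 1,move L,goto A. Now: state=A, head=1, tape[-1..3]=01010 (head:   ^)
Head positions at steps 0..5: starting at 0, distinct positions visited = {0, 1, 2} -> 3 position(s)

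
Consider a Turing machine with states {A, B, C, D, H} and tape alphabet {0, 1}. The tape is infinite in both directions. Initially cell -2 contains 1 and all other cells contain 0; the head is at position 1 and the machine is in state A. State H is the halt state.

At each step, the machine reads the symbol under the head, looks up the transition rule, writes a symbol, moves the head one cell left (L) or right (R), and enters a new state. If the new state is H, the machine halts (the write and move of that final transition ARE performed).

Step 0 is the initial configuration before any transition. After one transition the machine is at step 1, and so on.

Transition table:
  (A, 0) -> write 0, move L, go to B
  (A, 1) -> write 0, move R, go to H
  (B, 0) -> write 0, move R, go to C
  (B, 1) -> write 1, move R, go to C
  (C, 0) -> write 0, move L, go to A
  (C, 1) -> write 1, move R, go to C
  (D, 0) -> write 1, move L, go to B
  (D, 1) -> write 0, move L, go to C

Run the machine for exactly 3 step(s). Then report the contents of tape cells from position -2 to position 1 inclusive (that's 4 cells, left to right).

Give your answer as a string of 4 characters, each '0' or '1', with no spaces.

Answer: 1000

Derivation:
Step 1: in state A at pos 1, read 0 -> (A,0)->write 0,move L,goto B. Now: state=B, head=0, tape[-3..2]=010000 (head:    ^)
Step 2: in state B at pos 0, read 0 -> (B,0)->write 0,move R,goto C. Now: state=C, head=1, tape[-3..2]=010000 (head:     ^)
Step 3: in state C at pos 1, read 0 -> (C,0)->write 0,move L,goto A. Now: state=A, head=0, tape[-3..2]=010000 (head:    ^)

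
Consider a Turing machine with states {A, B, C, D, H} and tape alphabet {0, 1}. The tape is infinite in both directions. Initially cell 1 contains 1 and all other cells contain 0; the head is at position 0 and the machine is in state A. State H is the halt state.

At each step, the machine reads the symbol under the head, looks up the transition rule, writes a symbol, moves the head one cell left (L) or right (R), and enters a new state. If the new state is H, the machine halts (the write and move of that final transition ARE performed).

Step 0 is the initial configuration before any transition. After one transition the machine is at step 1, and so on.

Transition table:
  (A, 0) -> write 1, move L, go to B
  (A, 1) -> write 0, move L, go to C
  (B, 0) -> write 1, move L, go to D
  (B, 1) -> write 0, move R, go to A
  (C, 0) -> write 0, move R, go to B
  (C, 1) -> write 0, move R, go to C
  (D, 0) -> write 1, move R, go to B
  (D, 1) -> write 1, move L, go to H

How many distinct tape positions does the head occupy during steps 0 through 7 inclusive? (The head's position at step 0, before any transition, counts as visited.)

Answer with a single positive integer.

Answer: 3

Derivation:
Step 1: in state A at pos 0, read 0 -> (A,0)->write 1,move L,goto B. Now: state=B, head=-1, tape[-2..2]=00110 (head:  ^)
Step 2: in state B at pos -1, read 0 -> (B,0)->write 1,move L,goto D. Now: state=D, head=-2, tape[-3..2]=001110 (head:  ^)
Step 3: in state D at pos -2, read 0 -> (D,0)->write 1,move R,goto B. Now: state=B, head=-1, tape[-3..2]=011110 (head:   ^)
Step 4: in state B at pos -1, read 1 -> (B,1)->write 0,move R,goto A. Now: state=A, head=0, tape[-3..2]=010110 (head:    ^)
Step 5: in state A at pos 0, read 1 -> (A,1)->write 0,move L,goto C. Now: state=C, head=-1, tape[-3..2]=010010 (head:   ^)
Step 6: in state C at pos -1, read 0 -> (C,0)->write 0,move R,goto B. Now: state=B, head=0, tape[-3..2]=010010 (head:    ^)
Step 7: in state B at pos 0, read 0 -> (B,0)->write 1,move L,goto D. Now: state=D, head=-1, tape[-3..2]=010110 (head:   ^)
Head positions at steps 0..7: starting at 0, distinct positions visited = {-2, -1, 0} -> 3 position(s)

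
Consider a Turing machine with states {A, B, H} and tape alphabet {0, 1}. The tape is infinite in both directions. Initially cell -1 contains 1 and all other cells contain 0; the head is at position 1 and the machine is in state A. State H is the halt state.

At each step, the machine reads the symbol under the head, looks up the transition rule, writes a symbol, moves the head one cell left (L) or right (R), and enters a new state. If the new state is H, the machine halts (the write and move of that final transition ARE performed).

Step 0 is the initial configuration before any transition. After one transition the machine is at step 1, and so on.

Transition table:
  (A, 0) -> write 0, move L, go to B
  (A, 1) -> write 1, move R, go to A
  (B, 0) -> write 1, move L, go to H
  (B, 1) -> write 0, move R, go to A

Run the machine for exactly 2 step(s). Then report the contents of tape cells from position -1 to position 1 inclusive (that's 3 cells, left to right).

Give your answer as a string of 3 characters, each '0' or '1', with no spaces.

Answer: 110

Derivation:
Step 1: in state A at pos 1, read 0 -> (A,0)->write 0,move L,goto B. Now: state=B, head=0, tape[-2..2]=01000 (head:   ^)
Step 2: in state B at pos 0, read 0 -> (B,0)->write 1,move L,goto H. Now: state=H, head=-1, tape[-2..2]=01100 (head:  ^)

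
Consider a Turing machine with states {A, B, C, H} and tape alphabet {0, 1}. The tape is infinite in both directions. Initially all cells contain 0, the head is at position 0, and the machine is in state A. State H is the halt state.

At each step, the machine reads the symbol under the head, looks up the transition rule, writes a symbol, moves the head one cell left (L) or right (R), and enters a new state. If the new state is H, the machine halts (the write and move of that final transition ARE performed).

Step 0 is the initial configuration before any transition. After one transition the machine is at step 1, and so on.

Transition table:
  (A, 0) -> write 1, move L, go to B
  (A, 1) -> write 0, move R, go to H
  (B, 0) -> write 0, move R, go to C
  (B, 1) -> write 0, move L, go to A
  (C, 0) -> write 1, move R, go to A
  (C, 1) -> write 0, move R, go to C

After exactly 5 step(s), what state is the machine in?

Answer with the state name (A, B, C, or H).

Answer: B

Derivation:
Step 1: in state A at pos 0, read 0 -> (A,0)->write 1,move L,goto B. Now: state=B, head=-1, tape[-2..1]=0010 (head:  ^)
Step 2: in state B at pos -1, read 0 -> (B,0)->write 0,move R,goto C. Now: state=C, head=0, tape[-2..1]=0010 (head:   ^)
Step 3: in state C at pos 0, read 1 -> (C,1)->write 0,move R,goto C. Now: state=C, head=1, tape[-2..2]=00000 (head:    ^)
Step 4: in state C at pos 1, read 0 -> (C,0)->write 1,move R,goto A. Now: state=A, head=2, tape[-2..3]=000100 (head:     ^)
Step 5: in state A at pos 2, read 0 -> (A,0)->write 1,move L,goto B. Now: state=B, head=1, tape[-2..3]=000110 (head:    ^)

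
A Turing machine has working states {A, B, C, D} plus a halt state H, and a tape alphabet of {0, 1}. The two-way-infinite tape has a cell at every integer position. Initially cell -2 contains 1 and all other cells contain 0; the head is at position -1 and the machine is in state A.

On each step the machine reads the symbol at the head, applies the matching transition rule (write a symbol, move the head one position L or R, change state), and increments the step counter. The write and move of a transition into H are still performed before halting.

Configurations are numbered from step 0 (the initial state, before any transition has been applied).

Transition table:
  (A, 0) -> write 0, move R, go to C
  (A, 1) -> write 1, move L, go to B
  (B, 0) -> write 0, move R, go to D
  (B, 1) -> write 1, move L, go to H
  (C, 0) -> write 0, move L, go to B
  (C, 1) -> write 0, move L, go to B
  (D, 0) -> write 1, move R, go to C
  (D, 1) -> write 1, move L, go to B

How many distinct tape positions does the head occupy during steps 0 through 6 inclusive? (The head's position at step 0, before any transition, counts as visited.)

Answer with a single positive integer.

Answer: 3

Derivation:
Step 1: in state A at pos -1, read 0 -> (A,0)->write 0,move R,goto C. Now: state=C, head=0, tape[-3..1]=01000 (head:    ^)
Step 2: in state C at pos 0, read 0 -> (C,0)->write 0,move L,goto B. Now: state=B, head=-1, tape[-3..1]=01000 (head:   ^)
Step 3: in state B at pos -1, read 0 -> (B,0)->write 0,move R,goto D. Now: state=D, head=0, tape[-3..1]=01000 (head:    ^)
Step 4: in state D at pos 0, read 0 -> (D,0)->write 1,move R,goto C. Now: state=C, head=1, tape[-3..2]=010100 (head:     ^)
Step 5: in state C at pos 1, read 0 -> (C,0)->write 0,move L,goto B. Now: state=B, head=0, tape[-3..2]=010100 (head:    ^)
Step 6: in state B at pos 0, read 1 -> (B,1)->write 1,move L,goto H. Now: state=H, head=-1, tape[-3..2]=010100 (head:   ^)
Head positions at steps 0..6: starting at -1, distinct positions visited = {-1, 0, 1} -> 3 position(s)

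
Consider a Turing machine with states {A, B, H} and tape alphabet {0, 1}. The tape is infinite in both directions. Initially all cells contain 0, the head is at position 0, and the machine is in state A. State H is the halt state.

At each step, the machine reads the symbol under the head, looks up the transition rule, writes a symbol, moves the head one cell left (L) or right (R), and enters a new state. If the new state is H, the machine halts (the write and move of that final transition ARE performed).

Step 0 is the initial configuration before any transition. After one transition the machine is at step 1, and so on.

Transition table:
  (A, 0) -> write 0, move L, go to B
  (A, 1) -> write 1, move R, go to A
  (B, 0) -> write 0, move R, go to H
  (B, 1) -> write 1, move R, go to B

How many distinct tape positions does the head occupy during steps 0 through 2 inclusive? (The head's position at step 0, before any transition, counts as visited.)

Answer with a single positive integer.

Step 1: in state A at pos 0, read 0 -> (A,0)->write 0,move L,goto B. Now: state=B, head=-1, tape[-2..1]=0000 (head:  ^)
Step 2: in state B at pos -1, read 0 -> (B,0)->write 0,move R,goto H. Now: state=H, head=0, tape[-2..1]=0000 (head:   ^)
Head positions at steps 0..2: starting at 0, distinct positions visited = {-1, 0} -> 2 position(s)

Answer: 2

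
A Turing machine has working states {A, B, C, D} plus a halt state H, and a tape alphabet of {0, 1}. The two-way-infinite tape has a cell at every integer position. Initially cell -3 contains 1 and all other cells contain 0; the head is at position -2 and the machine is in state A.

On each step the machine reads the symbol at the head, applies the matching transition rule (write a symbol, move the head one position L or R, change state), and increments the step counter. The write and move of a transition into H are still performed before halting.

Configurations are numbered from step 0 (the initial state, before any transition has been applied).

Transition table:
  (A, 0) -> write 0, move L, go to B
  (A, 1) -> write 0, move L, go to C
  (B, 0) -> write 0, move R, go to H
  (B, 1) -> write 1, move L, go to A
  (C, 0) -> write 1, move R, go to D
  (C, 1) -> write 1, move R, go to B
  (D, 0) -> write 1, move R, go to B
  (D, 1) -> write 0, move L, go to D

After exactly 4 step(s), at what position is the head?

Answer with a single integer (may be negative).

Answer: -4

Derivation:
Step 1: in state A at pos -2, read 0 -> (A,0)->write 0,move L,goto B. Now: state=B, head=-3, tape[-4..-1]=0100 (head:  ^)
Step 2: in state B at pos -3, read 1 -> (B,1)->write 1,move L,goto A. Now: state=A, head=-4, tape[-5..-1]=00100 (head:  ^)
Step 3: in state A at pos -4, read 0 -> (A,0)->write 0,move L,goto B. Now: state=B, head=-5, tape[-6..-1]=000100 (head:  ^)
Step 4: in state B at pos -5, read 0 -> (B,0)->write 0,move R,goto H. Now: state=H, head=-4, tape[-6..-1]=000100 (head:   ^)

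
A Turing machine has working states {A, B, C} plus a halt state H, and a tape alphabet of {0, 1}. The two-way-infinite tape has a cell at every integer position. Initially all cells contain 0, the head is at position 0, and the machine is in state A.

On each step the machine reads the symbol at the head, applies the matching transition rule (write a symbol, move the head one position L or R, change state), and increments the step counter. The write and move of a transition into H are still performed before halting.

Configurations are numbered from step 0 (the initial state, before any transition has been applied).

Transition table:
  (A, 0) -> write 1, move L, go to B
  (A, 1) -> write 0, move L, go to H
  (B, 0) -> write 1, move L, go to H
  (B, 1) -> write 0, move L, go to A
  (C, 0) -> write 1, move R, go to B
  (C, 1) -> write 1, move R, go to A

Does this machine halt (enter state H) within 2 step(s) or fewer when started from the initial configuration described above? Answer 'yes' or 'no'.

Answer: yes

Derivation:
Step 1: in state A at pos 0, read 0 -> (A,0)->write 1,move L,goto B. Now: state=B, head=-1, tape[-2..1]=0010 (head:  ^)
Step 2: in state B at pos -1, read 0 -> (B,0)->write 1,move L,goto H. Now: state=H, head=-2, tape[-3..1]=00110 (head:  ^)
State H reached at step 2; 2 <= 2 -> yes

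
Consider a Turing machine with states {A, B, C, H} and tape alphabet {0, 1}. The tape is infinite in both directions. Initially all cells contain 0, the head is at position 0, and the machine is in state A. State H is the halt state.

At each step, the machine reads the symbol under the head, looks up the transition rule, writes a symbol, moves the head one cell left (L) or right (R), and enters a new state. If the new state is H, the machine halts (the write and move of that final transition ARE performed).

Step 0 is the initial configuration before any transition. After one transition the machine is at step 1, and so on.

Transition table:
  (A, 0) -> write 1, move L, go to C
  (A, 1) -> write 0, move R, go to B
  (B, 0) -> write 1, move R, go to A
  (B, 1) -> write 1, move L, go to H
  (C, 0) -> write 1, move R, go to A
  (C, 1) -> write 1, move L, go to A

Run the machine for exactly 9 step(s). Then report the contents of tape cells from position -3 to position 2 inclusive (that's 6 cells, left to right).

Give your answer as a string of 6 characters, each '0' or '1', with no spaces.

Answer: 011111

Derivation:
Step 1: in state A at pos 0, read 0 -> (A,0)->write 1,move L,goto C. Now: state=C, head=-1, tape[-2..1]=0010 (head:  ^)
Step 2: in state C at pos -1, read 0 -> (C,0)->write 1,move R,goto A. Now: state=A, head=0, tape[-2..1]=0110 (head:   ^)
Step 3: in state A at pos 0, read 1 -> (A,1)->write 0,move R,goto B. Now: state=B, head=1, tape[-2..2]=01000 (head:    ^)
Step 4: in state B at pos 1, read 0 -> (B,0)->write 1,move R,goto A. Now: state=A, head=2, tape[-2..3]=010100 (head:     ^)
Step 5: in state A at pos 2, read 0 -> (A,0)->write 1,move L,goto C. Now: state=C, head=1, tape[-2..3]=010110 (head:    ^)
Step 6: in state C at pos 1, read 1 -> (C,1)->write 1,move L,goto A. Now: state=A, head=0, tape[-2..3]=010110 (head:   ^)
Step 7: in state A at pos 0, read 0 -> (A,0)->write 1,move L,goto C. Now: state=C, head=-1, tape[-2..3]=011110 (head:  ^)
Step 8: in state C at pos -1, read 1 -> (C,1)->write 1,move L,goto A. Now: state=A, head=-2, tape[-3..3]=0011110 (head:  ^)
Step 9: in state A at pos -2, read 0 -> (A,0)->write 1,move L,goto C. Now: state=C, head=-3, tape[-4..3]=00111110 (head:  ^)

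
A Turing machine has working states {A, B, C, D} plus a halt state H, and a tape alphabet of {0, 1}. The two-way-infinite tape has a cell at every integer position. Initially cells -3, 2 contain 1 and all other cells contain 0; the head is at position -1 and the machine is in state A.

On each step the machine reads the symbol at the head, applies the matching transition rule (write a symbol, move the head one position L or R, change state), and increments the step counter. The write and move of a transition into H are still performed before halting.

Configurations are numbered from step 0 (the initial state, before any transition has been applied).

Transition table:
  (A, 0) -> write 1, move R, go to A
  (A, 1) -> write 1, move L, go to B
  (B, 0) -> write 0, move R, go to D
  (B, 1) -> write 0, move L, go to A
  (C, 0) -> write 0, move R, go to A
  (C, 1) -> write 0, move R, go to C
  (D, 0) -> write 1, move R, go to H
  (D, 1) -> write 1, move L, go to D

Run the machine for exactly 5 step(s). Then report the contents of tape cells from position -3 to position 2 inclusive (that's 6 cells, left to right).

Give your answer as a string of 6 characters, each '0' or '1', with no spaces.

Answer: 101101

Derivation:
Step 1: in state A at pos -1, read 0 -> (A,0)->write 1,move R,goto A. Now: state=A, head=0, tape[-4..3]=01010010 (head:     ^)
Step 2: in state A at pos 0, read 0 -> (A,0)->write 1,move R,goto A. Now: state=A, head=1, tape[-4..3]=01011010 (head:      ^)
Step 3: in state A at pos 1, read 0 -> (A,0)->write 1,move R,goto A. Now: state=A, head=2, tape[-4..3]=01011110 (head:       ^)
Step 4: in state A at pos 2, read 1 -> (A,1)->write 1,move L,goto B. Now: state=B, head=1, tape[-4..3]=01011110 (head:      ^)
Step 5: in state B at pos 1, read 1 -> (B,1)->write 0,move L,goto A. Now: state=A, head=0, tape[-4..3]=01011010 (head:     ^)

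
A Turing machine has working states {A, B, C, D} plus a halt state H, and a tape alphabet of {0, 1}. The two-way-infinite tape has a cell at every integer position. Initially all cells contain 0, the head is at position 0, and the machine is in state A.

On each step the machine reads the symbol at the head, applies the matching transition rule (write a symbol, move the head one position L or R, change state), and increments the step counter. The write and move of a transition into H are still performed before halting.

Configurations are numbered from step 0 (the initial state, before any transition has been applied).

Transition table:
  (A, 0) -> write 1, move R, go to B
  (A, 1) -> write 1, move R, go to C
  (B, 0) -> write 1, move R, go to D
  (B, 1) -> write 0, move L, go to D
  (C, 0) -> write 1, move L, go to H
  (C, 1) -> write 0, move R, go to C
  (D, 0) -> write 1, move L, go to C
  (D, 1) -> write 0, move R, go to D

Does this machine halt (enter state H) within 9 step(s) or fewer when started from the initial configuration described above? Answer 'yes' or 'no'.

Answer: yes

Derivation:
Step 1: in state A at pos 0, read 0 -> (A,0)->write 1,move R,goto B. Now: state=B, head=1, tape[-1..2]=0100 (head:   ^)
Step 2: in state B at pos 1, read 0 -> (B,0)->write 1,move R,goto D. Now: state=D, head=2, tape[-1..3]=01100 (head:    ^)
Step 3: in state D at pos 2, read 0 -> (D,0)->write 1,move L,goto C. Now: state=C, head=1, tape[-1..3]=01110 (head:   ^)
Step 4: in state C at pos 1, read 1 -> (C,1)->write 0,move R,goto C. Now: state=C, head=2, tape[-1..3]=01010 (head:    ^)
Step 5: in state C at pos 2, read 1 -> (C,1)->write 0,move R,goto C. Now: state=C, head=3, tape[-1..4]=010000 (head:     ^)
Step 6: in state C at pos 3, read 0 -> (C,0)->write 1,move L,goto H. Now: state=H, head=2, tape[-1..4]=010010 (head:    ^)
State H reached at step 6; 6 <= 9 -> yes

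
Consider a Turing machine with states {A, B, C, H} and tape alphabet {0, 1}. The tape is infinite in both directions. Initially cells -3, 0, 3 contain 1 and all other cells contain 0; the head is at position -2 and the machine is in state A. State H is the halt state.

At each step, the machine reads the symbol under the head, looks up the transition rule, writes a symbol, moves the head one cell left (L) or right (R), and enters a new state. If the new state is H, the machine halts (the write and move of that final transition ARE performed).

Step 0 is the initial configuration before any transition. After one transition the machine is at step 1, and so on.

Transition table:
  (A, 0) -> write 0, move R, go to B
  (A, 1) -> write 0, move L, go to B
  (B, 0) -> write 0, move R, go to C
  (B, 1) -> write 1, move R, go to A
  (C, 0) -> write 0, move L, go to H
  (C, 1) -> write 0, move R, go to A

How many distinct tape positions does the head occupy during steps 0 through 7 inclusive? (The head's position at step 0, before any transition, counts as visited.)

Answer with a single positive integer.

Answer: 8

Derivation:
Step 1: in state A at pos -2, read 0 -> (A,0)->write 0,move R,goto B. Now: state=B, head=-1, tape[-4..4]=010010010 (head:    ^)
Step 2: in state B at pos -1, read 0 -> (B,0)->write 0,move R,goto C. Now: state=C, head=0, tape[-4..4]=010010010 (head:     ^)
Step 3: in state C at pos 0, read 1 -> (C,1)->write 0,move R,goto A. Now: state=A, head=1, tape[-4..4]=010000010 (head:      ^)
Step 4: in state A at pos 1, read 0 -> (A,0)->write 0,move R,goto B. Now: state=B, head=2, tape[-4..4]=010000010 (head:       ^)
Step 5: in state B at pos 2, read 0 -> (B,0)->write 0,move R,goto C. Now: state=C, head=3, tape[-4..4]=010000010 (head:        ^)
Step 6: in state C at pos 3, read 1 -> (C,1)->write 0,move R,goto A. Now: state=A, head=4, tape[-4..5]=0100000000 (head:         ^)
Step 7: in state A at pos 4, read 0 -> (A,0)->write 0,move R,goto B. Now: state=B, head=5, tape[-4..6]=01000000000 (head:          ^)
Head positions at steps 0..7: starting at -2, distinct positions visited = {-2, -1, 0, 1, 2, 3, 4, 5} -> 8 position(s)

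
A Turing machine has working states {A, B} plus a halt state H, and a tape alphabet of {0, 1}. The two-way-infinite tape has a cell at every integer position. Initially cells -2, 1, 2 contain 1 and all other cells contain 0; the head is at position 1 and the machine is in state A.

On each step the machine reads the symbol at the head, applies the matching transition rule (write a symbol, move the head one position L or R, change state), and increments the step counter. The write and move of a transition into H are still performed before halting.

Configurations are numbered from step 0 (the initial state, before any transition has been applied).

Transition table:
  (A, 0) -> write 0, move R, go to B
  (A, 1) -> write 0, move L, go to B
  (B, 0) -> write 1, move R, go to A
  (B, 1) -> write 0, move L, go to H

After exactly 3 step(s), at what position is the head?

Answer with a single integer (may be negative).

Answer: 2

Derivation:
Step 1: in state A at pos 1, read 1 -> (A,1)->write 0,move L,goto B. Now: state=B, head=0, tape[-3..3]=0100010 (head:    ^)
Step 2: in state B at pos 0, read 0 -> (B,0)->write 1,move R,goto A. Now: state=A, head=1, tape[-3..3]=0101010 (head:     ^)
Step 3: in state A at pos 1, read 0 -> (A,0)->write 0,move R,goto B. Now: state=B, head=2, tape[-3..3]=0101010 (head:      ^)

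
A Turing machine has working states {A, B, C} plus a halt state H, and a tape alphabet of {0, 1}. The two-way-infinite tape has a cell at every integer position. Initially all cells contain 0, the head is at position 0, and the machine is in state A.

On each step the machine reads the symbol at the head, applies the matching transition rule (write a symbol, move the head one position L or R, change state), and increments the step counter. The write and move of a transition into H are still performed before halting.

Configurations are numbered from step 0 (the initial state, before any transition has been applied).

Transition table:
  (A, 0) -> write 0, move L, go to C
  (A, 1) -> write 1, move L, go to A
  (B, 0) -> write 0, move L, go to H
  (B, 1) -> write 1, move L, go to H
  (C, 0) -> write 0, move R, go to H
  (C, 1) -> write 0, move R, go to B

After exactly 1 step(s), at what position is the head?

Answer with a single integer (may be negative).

Step 1: in state A at pos 0, read 0 -> (A,0)->write 0,move L,goto C. Now: state=C, head=-1, tape[-2..1]=0000 (head:  ^)

Answer: -1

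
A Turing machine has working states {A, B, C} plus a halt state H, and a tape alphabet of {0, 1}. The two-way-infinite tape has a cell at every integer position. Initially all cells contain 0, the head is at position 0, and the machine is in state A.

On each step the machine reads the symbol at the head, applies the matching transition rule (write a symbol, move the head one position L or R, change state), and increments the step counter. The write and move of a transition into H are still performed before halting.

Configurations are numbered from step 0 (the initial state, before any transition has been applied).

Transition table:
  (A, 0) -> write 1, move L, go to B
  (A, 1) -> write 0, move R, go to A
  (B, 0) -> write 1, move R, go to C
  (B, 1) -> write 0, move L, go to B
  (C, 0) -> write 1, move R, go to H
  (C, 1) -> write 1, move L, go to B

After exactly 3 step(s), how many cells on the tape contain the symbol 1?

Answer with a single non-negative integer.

Answer: 2

Derivation:
Step 1: in state A at pos 0, read 0 -> (A,0)->write 1,move L,goto B. Now: state=B, head=-1, tape[-2..1]=0010 (head:  ^)
Step 2: in state B at pos -1, read 0 -> (B,0)->write 1,move R,goto C. Now: state=C, head=0, tape[-2..1]=0110 (head:   ^)
Step 3: in state C at pos 0, read 1 -> (C,1)->write 1,move L,goto B. Now: state=B, head=-1, tape[-2..1]=0110 (head:  ^)
Cells containing 1 after step 3: {-1, 0} -> 2 cell(s)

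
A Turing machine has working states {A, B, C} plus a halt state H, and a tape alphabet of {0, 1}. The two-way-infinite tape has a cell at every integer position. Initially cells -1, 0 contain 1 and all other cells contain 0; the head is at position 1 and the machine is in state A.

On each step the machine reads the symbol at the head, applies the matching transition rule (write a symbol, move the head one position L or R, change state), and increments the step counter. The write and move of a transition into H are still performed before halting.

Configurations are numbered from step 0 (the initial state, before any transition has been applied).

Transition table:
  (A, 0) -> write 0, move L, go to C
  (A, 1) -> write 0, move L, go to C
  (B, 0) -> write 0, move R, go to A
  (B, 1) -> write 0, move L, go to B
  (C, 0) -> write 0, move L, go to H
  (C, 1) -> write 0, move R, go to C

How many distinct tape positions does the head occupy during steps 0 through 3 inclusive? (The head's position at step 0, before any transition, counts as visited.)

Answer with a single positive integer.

Step 1: in state A at pos 1, read 0 -> (A,0)->write 0,move L,goto C. Now: state=C, head=0, tape[-2..2]=01100 (head:   ^)
Step 2: in state C at pos 0, read 1 -> (C,1)->write 0,move R,goto C. Now: state=C, head=1, tape[-2..2]=01000 (head:    ^)
Step 3: in state C at pos 1, read 0 -> (C,0)->write 0,move L,goto H. Now: state=H, head=0, tape[-2..2]=01000 (head:   ^)
Head positions at steps 0..3: starting at 1, distinct positions visited = {0, 1} -> 2 position(s)

Answer: 2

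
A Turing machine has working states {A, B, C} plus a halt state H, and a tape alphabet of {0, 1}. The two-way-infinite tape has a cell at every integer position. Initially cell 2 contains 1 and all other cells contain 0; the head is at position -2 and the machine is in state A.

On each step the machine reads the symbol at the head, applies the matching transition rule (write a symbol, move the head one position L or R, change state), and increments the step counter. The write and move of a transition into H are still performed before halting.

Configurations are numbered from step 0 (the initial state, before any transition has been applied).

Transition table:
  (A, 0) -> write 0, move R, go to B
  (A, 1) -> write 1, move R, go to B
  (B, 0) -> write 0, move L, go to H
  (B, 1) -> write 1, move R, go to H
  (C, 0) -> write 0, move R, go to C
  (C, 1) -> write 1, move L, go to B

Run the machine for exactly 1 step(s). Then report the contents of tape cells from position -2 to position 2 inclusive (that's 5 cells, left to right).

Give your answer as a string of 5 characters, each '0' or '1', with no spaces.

Answer: 00001

Derivation:
Step 1: in state A at pos -2, read 0 -> (A,0)->write 0,move R,goto B. Now: state=B, head=-1, tape[-3..3]=0000010 (head:   ^)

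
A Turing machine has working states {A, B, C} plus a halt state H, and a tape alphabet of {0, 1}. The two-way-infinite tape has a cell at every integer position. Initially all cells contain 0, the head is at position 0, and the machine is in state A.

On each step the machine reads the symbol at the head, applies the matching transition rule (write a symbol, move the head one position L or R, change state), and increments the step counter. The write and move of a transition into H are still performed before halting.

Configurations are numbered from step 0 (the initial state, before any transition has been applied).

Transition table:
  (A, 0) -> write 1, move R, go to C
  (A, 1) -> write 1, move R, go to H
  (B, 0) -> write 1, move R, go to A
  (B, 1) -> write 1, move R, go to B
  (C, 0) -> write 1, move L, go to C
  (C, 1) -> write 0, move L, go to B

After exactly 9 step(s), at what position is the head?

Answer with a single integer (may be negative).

Answer: 3

Derivation:
Step 1: in state A at pos 0, read 0 -> (A,0)->write 1,move R,goto C. Now: state=C, head=1, tape[-1..2]=0100 (head:   ^)
Step 2: in state C at pos 1, read 0 -> (C,0)->write 1,move L,goto C. Now: state=C, head=0, tape[-1..2]=0110 (head:  ^)
Step 3: in state C at pos 0, read 1 -> (C,1)->write 0,move L,goto B. Now: state=B, head=-1, tape[-2..2]=00010 (head:  ^)
Step 4: in state B at pos -1, read 0 -> (B,0)->write 1,move R,goto A. Now: state=A, head=0, tape[-2..2]=01010 (head:   ^)
Step 5: in state A at pos 0, read 0 -> (A,0)->write 1,move R,goto C. Now: state=C, head=1, tape[-2..2]=01110 (head:    ^)
Step 6: in state C at pos 1, read 1 -> (C,1)->write 0,move L,goto B. Now: state=B, head=0, tape[-2..2]=01100 (head:   ^)
Step 7: in state B at pos 0, read 1 -> (B,1)->write 1,move R,goto B. Now: state=B, head=1, tape[-2..2]=01100 (head:    ^)
Step 8: in state B at pos 1, read 0 -> (B,0)->write 1,move R,goto A. Now: state=A, head=2, tape[-2..3]=011100 (head:     ^)
Step 9: in state A at pos 2, read 0 -> (A,0)->write 1,move R,goto C. Now: state=C, head=3, tape[-2..4]=0111100 (head:      ^)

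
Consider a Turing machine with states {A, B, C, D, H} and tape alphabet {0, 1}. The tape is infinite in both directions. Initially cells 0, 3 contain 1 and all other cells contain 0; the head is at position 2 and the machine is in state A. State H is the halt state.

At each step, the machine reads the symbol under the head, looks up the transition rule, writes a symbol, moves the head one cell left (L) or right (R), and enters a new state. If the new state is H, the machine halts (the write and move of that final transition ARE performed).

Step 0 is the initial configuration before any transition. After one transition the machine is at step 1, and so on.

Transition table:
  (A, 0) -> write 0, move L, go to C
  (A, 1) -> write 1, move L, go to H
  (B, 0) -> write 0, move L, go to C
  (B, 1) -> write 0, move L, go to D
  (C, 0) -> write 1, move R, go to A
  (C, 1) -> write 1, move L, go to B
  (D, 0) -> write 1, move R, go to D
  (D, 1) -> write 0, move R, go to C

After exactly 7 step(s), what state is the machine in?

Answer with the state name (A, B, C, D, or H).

Step 1: in state A at pos 2, read 0 -> (A,0)->write 0,move L,goto C. Now: state=C, head=1, tape[-1..4]=010010 (head:   ^)
Step 2: in state C at pos 1, read 0 -> (C,0)->write 1,move R,goto A. Now: state=A, head=2, tape[-1..4]=011010 (head:    ^)
Step 3: in state A at pos 2, read 0 -> (A,0)->write 0,move L,goto C. Now: state=C, head=1, tape[-1..4]=011010 (head:   ^)
Step 4: in state C at pos 1, read 1 -> (C,1)->write 1,move L,goto B. Now: state=B, head=0, tape[-1..4]=011010 (head:  ^)
Step 5: in state B at pos 0, read 1 -> (B,1)->write 0,move L,goto D. Now: state=D, head=-1, tape[-2..4]=0001010 (head:  ^)
Step 6: in state D at pos -1, read 0 -> (D,0)->write 1,move R,goto D. Now: state=D, head=0, tape[-2..4]=0101010 (head:   ^)
Step 7: in state D at pos 0, read 0 -> (D,0)->write 1,move R,goto D. Now: state=D, head=1, tape[-2..4]=0111010 (head:    ^)

Answer: D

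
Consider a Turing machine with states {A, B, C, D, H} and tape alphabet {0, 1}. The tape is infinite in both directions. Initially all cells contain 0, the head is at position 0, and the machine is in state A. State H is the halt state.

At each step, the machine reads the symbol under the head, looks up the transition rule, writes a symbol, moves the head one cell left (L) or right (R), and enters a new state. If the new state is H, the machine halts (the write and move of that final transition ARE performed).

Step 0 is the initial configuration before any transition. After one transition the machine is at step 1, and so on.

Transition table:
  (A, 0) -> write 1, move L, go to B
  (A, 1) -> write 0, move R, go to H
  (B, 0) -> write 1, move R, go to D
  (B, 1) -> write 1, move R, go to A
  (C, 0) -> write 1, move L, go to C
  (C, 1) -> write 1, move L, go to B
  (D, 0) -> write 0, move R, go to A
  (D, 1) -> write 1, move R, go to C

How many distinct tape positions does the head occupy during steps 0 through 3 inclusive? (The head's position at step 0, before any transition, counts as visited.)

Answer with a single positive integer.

Answer: 3

Derivation:
Step 1: in state A at pos 0, read 0 -> (A,0)->write 1,move L,goto B. Now: state=B, head=-1, tape[-2..1]=0010 (head:  ^)
Step 2: in state B at pos -1, read 0 -> (B,0)->write 1,move R,goto D. Now: state=D, head=0, tape[-2..1]=0110 (head:   ^)
Step 3: in state D at pos 0, read 1 -> (D,1)->write 1,move R,goto C. Now: state=C, head=1, tape[-2..2]=01100 (head:    ^)
Head positions at steps 0..3: starting at 0, distinct positions visited = {-1, 0, 1} -> 3 position(s)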